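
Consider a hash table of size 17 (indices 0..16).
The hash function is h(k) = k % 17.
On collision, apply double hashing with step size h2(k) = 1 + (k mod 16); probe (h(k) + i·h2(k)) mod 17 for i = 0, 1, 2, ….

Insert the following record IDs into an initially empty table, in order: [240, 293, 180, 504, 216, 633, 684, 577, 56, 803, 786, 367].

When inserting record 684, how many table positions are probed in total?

240: h=2 → slot 2
293: h=4 → slot 4
180: h=10 → slot 10
504: h=11 → slot 11
216: h=12 → slot 12
633: h=4, h2=10, probe 4,14 → slot 14
684: h=4, h2=13, probe 4,0 → slot 0
577: h=16 → slot 16
56: h=5 → slot 5
803: h=4, h2=4, probe 4,8 → slot 8
786: h=4, h2=3, probe 4,7 → slot 7
367: h=10, h2=16, probe 10,9 → slot 9
Table: [684, _, 240, _, 293, 56, _, 786, 803, 367, 180, 504, 216, _, 633, _, 577]

2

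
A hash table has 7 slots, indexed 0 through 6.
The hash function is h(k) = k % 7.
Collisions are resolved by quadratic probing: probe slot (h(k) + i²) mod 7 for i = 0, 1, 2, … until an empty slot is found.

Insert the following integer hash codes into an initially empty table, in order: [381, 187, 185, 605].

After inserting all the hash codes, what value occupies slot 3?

Insert 381: h=3, slot 3 empty => index 3.
Insert 187: h=5, slot 5 empty => index 5.
Insert 185: h=3, slot 3 occupied => index 4.
Insert 605: h=3, slots 3,4 occupied => index 0.
Table: [605, —, —, 381, 185, 187, —]

381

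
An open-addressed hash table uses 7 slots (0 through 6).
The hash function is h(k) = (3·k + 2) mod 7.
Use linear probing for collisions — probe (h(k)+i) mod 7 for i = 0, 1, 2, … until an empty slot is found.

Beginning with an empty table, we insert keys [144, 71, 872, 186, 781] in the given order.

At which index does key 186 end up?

144: h=0 -> slot 0
71: h=5 -> slot 5
872: h=0, probe 0,1 -> slot 1
186: h=0, probe 0,1,2 -> slot 2
781: h=0, probe 0,1,2,3 -> slot 3
Table: [144, 872, 186, 781, ., 71, .]

2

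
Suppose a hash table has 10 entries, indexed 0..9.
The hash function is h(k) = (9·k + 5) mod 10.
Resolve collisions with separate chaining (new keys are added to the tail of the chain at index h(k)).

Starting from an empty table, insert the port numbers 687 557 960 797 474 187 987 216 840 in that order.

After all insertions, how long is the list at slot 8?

5

Insert 687: h=8, bucket 8 empty -> new chain.
Insert 557: h=8, bucket 8 nonempty -> append to chain.
Insert 960: h=5, bucket 5 empty -> new chain.
Insert 797: h=8, bucket 8 nonempty -> append to chain.
Insert 474: h=1, bucket 1 empty -> new chain.
Insert 187: h=8, bucket 8 nonempty -> append to chain.
Insert 987: h=8, bucket 8 nonempty -> append to chain.
Insert 216: h=9, bucket 9 empty -> new chain.
Insert 840: h=5, bucket 5 nonempty -> append to chain.
Final buckets:
0: —
1: 474
2: —
3: —
4: —
5: 960 -> 840
6: —
7: —
8: 687 -> 557 -> 797 -> 187 -> 987
9: 216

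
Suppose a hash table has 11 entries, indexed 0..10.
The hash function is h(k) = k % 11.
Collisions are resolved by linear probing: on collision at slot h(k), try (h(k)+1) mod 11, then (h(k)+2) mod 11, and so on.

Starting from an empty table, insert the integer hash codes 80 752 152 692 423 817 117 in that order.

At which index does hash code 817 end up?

80 hashes to 3; slot 3 is free -> place at 3.
752 hashes to 4; slot 4 is free -> place at 4.
152 hashes to 9; slot 9 is free -> place at 9.
692 hashes to 10; slot 10 is free -> place at 10.
423 hashes to 5; slot 5 is free -> place at 5.
817 hashes to 3; 3,4,5 taken -> place at 6.
117 hashes to 7; slot 7 is free -> place at 7.
Table: [., ., ., 80, 752, 423, 817, 117, ., 152, 692]

6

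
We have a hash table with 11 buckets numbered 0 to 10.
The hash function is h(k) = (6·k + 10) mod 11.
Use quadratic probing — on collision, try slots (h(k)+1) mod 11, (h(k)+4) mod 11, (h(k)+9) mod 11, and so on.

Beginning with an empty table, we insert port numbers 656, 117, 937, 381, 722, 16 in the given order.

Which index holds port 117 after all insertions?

Insert 656: h=8, slot 8 empty -> index 8.
Insert 117: h=8, slot 8 occupied -> index 9.
Insert 937: h=0, slot 0 empty -> index 0.
Insert 381: h=8, slots 8,9 occupied -> index 1.
Insert 722: h=8, slots 8,9,1 occupied -> index 6.
Insert 16: h=7, slot 7 empty -> index 7.
Table: [937, 381, ., ., ., ., 722, 16, 656, 117, .]

9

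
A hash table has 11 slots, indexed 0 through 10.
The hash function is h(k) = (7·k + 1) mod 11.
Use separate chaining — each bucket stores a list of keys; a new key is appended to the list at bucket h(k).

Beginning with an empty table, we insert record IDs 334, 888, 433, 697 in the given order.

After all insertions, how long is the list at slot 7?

3

Insert 334: h=7, bucket 7 empty → new chain.
Insert 888: h=2, bucket 2 empty → new chain.
Insert 433: h=7, bucket 7 nonempty → append to chain.
Insert 697: h=7, bucket 7 nonempty → append to chain.
Final buckets:
0: _
1: _
2: 888
3: _
4: _
5: _
6: _
7: 334 -> 433 -> 697
8: _
9: _
10: _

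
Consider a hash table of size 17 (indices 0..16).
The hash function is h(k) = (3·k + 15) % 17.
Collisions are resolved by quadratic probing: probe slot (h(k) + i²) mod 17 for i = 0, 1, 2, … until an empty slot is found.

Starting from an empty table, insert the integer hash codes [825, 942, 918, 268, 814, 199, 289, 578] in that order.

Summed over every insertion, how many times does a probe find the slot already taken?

825 hashes to 8; slot 8 is free => place at 8.
942 hashes to 2; slot 2 is free => place at 2.
918 hashes to 15; slot 15 is free => place at 15.
268 hashes to 3; slot 3 is free => place at 3.
814 hashes to 9; slot 9 is free => place at 9.
199 hashes to 0; slot 0 is free => place at 0.
289 hashes to 15; 15 taken => place at 16.
578 hashes to 15; 15,16,2 taken => place at 7.
Table: [199, ., 942, 268, ., ., ., 578, 825, 814, ., ., ., ., ., 918, 289]

4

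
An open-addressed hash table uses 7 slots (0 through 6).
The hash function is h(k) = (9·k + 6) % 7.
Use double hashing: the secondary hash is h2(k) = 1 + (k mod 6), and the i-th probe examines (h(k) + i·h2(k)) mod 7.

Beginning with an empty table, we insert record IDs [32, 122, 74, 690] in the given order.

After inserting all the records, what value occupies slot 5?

122

Insert 32: h=0, slot 0 empty → index 0.
Insert 122: h=5, slot 5 empty → index 5.
Insert 74: h=0, h2=3, slot 0 occupied → index 3.
Insert 690: h=0, h2=1, slot 0 occupied → index 1.
Table: [32, 690, -, 74, -, 122, -]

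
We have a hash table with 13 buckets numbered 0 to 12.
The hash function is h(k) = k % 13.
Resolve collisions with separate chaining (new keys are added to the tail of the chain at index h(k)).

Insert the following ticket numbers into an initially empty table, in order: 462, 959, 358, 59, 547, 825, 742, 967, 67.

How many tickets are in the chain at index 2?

1

462 → bucket 7
959 → bucket 10
358 → bucket 7 (collision)
59 → bucket 7 (collision)
547 → bucket 1
825 → bucket 6
742 → bucket 1 (collision)
967 → bucket 5
67 → bucket 2
Final buckets:
0: _
1: 547 -> 742
2: 67
3: _
4: _
5: 967
6: 825
7: 462 -> 358 -> 59
8: _
9: _
10: 959
11: _
12: _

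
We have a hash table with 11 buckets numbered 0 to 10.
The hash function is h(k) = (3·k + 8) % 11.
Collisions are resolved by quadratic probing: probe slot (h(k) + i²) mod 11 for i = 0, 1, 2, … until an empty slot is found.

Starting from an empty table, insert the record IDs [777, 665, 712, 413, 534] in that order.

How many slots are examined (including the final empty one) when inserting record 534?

777: h=7 -> slot 7
665: h=1 -> slot 1
712: h=10 -> slot 10
413: h=4 -> slot 4
534: h=4, probe 4,5 -> slot 5
Table: [—, 665, —, —, 413, 534, —, 777, —, —, 712]

2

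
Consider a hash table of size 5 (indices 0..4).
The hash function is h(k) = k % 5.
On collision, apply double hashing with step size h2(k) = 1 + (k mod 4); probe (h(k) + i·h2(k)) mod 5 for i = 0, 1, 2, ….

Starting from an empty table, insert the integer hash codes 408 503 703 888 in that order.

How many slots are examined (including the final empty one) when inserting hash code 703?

3

Insert 408: h=3, slot 3 empty → index 3.
Insert 503: h=3, h2=4, slot 3 occupied → index 2.
Insert 703: h=3, h2=4, slots 3,2 occupied → index 1.
Insert 888: h=3, h2=1, slot 3 occupied → index 4.
Table: [—, 703, 503, 408, 888]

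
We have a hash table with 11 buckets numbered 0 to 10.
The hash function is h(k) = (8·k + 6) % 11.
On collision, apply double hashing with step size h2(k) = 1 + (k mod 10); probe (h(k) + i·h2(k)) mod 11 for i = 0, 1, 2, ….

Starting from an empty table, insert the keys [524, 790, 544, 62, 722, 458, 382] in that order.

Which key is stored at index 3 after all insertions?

524: h=7 → slot 7
790: h=1 → slot 1
544: h=2 → slot 2
62: h=7, h2=3, probe 7,10 → slot 10
722: h=7, h2=3, probe 7,10,2,5 → slot 5
458: h=7, h2=9, probe 7,5,3 → slot 3
382: h=4 → slot 4
Table: [-, 790, 544, 458, 382, 722, -, 524, -, -, 62]

458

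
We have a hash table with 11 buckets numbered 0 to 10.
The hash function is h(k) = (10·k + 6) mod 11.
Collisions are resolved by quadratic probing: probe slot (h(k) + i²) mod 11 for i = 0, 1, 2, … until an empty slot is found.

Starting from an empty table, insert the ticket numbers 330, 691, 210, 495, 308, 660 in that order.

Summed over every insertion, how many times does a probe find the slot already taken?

6

Insert 330: h=6, slot 6 empty -> index 6.
Insert 691: h=8, slot 8 empty -> index 8.
Insert 210: h=5, slot 5 empty -> index 5.
Insert 495: h=6, slot 6 occupied -> index 7.
Insert 308: h=6, slots 6,7 occupied -> index 10.
Insert 660: h=6, slots 6,7,10 occupied -> index 4.
Table: [—, —, —, —, 660, 210, 330, 495, 691, —, 308]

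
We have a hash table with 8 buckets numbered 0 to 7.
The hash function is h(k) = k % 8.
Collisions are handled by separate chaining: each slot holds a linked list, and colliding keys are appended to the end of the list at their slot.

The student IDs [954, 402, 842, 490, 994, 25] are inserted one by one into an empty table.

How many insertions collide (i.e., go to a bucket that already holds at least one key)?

4

954 -> bucket 2
402 -> bucket 2 (collision)
842 -> bucket 2 (collision)
490 -> bucket 2 (collision)
994 -> bucket 2 (collision)
25 -> bucket 1
Final buckets:
0: _
1: 25
2: 954 -> 402 -> 842 -> 490 -> 994
3: _
4: _
5: _
6: _
7: _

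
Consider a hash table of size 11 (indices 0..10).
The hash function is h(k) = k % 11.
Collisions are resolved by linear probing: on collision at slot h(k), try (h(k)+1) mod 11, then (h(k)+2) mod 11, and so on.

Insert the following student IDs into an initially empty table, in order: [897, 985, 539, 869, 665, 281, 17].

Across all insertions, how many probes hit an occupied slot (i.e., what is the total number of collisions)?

7

897 hashes to 6; slot 6 is free => place at 6.
985 hashes to 6; 6 taken => place at 7.
539 hashes to 0; slot 0 is free => place at 0.
869 hashes to 0; 0 taken => place at 1.
665 hashes to 5; slot 5 is free => place at 5.
281 hashes to 6; 6,7 taken => place at 8.
17 hashes to 6; 6,7,8 taken => place at 9.
Table: [539, 869, ., ., ., 665, 897, 985, 281, 17, .]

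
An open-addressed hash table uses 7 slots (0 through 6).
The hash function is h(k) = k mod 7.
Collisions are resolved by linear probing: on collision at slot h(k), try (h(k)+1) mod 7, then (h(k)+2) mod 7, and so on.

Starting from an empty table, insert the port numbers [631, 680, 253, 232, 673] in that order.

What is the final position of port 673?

5

631 hashes to 1; slot 1 is free -> place at 1.
680 hashes to 1; 1 taken -> place at 2.
253 hashes to 1; 1,2 taken -> place at 3.
232 hashes to 1; 1,2,3 taken -> place at 4.
673 hashes to 1; 1,2,3,4 taken -> place at 5.
Table: [—, 631, 680, 253, 232, 673, —]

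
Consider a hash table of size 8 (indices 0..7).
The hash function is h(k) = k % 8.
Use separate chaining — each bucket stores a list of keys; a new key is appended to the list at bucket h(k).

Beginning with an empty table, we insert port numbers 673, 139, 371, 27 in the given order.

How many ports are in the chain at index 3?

Insert 673: h=1, bucket 1 empty -> new chain.
Insert 139: h=3, bucket 3 empty -> new chain.
Insert 371: h=3, bucket 3 nonempty -> append to chain.
Insert 27: h=3, bucket 3 nonempty -> append to chain.
Final buckets:
0: .
1: 673
2: .
3: 139 -> 371 -> 27
4: .
5: .
6: .
7: .

3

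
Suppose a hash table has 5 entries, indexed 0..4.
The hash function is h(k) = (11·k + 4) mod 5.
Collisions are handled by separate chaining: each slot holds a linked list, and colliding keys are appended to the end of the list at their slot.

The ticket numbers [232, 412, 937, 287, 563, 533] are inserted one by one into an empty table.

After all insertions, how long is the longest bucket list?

232 → bucket 1
412 → bucket 1 (collision)
937 → bucket 1 (collision)
287 → bucket 1 (collision)
563 → bucket 2
533 → bucket 2 (collision)
Final buckets:
0: ∅
1: 232 -> 412 -> 937 -> 287
2: 563 -> 533
3: ∅
4: ∅

4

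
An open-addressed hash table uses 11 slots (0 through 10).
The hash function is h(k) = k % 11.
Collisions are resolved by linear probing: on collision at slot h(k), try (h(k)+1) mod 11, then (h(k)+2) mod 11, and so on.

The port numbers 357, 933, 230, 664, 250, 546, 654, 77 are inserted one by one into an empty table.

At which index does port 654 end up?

357: h=5 → slot 5
933: h=9 → slot 9
230: h=10 → slot 10
664: h=4 → slot 4
250: h=8 → slot 8
546: h=7 → slot 7
654: h=5, probe 5,6 → slot 6
77: h=0 → slot 0
Table: [77, —, —, —, 664, 357, 654, 546, 250, 933, 230]

6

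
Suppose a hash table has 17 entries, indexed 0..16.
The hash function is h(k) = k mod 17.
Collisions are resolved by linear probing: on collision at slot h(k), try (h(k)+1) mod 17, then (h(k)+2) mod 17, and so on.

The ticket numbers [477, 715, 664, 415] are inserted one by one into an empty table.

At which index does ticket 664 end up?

3

477: h=1 → slot 1
715: h=1, probe 1,2 → slot 2
664: h=1, probe 1,2,3 → slot 3
415: h=7 → slot 7
Table: [—, 477, 715, 664, —, —, —, 415, —, —, —, —, —, —, —, —, —]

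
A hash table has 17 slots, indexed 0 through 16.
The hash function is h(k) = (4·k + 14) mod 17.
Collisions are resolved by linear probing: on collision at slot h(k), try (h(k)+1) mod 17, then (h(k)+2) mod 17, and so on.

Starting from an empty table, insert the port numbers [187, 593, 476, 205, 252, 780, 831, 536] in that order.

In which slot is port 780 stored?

7

187: h=14 => slot 14
593: h=6 => slot 6
476: h=14, probe 14,15 => slot 15
205: h=1 => slot 1
252: h=2 => slot 2
780: h=6, probe 6,7 => slot 7
831: h=6, probe 6,7,8 => slot 8
536: h=16 => slot 16
Table: [., 205, 252, ., ., ., 593, 780, 831, ., ., ., ., ., 187, 476, 536]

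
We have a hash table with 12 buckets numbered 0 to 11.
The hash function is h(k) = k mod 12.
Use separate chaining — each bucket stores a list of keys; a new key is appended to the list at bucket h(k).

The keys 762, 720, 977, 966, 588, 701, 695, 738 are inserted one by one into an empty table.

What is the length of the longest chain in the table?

3

762 → bucket 6
720 → bucket 0
977 → bucket 5
966 → bucket 6 (collision)
588 → bucket 0 (collision)
701 → bucket 5 (collision)
695 → bucket 11
738 → bucket 6 (collision)
Final buckets:
0: 720 -> 588
1: —
2: —
3: —
4: —
5: 977 -> 701
6: 762 -> 966 -> 738
7: —
8: —
9: —
10: —
11: 695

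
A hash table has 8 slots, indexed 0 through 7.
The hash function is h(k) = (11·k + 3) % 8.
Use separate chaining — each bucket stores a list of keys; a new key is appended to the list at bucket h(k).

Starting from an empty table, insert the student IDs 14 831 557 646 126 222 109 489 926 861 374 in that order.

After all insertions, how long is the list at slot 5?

14 -> bucket 5
831 -> bucket 0
557 -> bucket 2
646 -> bucket 5 (collision)
126 -> bucket 5 (collision)
222 -> bucket 5 (collision)
109 -> bucket 2 (collision)
489 -> bucket 6
926 -> bucket 5 (collision)
861 -> bucket 2 (collision)
374 -> bucket 5 (collision)
Final buckets:
0: 831
1: ∅
2: 557 -> 109 -> 861
3: ∅
4: ∅
5: 14 -> 646 -> 126 -> 222 -> 926 -> 374
6: 489
7: ∅

6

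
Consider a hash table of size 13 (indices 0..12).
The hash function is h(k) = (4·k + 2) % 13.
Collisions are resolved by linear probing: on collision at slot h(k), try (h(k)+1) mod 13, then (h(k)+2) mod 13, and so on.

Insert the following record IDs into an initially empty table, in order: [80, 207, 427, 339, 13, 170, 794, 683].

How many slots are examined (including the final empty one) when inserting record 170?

Insert 80: h=10, slot 10 empty → index 10.
Insert 207: h=11, slot 11 empty → index 11.
Insert 427: h=7, slot 7 empty → index 7.
Insert 339: h=6, slot 6 empty → index 6.
Insert 13: h=2, slot 2 empty → index 2.
Insert 170: h=6, slots 6,7 occupied → index 8.
Insert 794: h=6, slots 6,7,8 occupied → index 9.
Insert 683: h=4, slot 4 empty → index 4.
Table: [∅, ∅, 13, ∅, 683, ∅, 339, 427, 170, 794, 80, 207, ∅]

3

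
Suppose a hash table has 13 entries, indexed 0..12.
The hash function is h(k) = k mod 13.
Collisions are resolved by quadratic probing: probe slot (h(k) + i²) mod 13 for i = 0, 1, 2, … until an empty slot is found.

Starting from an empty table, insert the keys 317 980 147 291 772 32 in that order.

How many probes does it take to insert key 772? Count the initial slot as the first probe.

Insert 317: h=5, slot 5 empty → index 5.
Insert 980: h=5, slot 5 occupied → index 6.
Insert 147: h=4, slot 4 empty → index 4.
Insert 291: h=5, slots 5,6 occupied → index 9.
Insert 772: h=5, slots 5,6,9 occupied → index 1.
Insert 32: h=6, slot 6 occupied → index 7.
Table: [-, 772, -, -, 147, 317, 980, 32, -, 291, -, -, -]

4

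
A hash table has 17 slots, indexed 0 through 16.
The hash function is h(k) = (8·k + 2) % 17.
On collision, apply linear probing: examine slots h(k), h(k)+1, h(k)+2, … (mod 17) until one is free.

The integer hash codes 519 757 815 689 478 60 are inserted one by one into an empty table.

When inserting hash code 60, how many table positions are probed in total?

4

519: h=6 → slot 6
757: h=6, probe 6,7 → slot 7
815: h=11 → slot 11
689: h=6, probe 6,7,8 → slot 8
478: h=1 → slot 1
60: h=6, probe 6,7,8,9 → slot 9
Table: [., 478, ., ., ., ., 519, 757, 689, 60, ., 815, ., ., ., ., .]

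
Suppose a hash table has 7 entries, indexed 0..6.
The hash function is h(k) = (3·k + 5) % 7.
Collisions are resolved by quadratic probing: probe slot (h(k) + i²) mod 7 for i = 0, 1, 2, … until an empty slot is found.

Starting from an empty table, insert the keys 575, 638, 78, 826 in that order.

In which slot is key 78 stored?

Insert 575: h=1, slot 1 empty => index 1.
Insert 638: h=1, slot 1 occupied => index 2.
Insert 78: h=1, slots 1,2 occupied => index 5.
Insert 826: h=5, slot 5 occupied => index 6.
Table: [_, 575, 638, _, _, 78, 826]

5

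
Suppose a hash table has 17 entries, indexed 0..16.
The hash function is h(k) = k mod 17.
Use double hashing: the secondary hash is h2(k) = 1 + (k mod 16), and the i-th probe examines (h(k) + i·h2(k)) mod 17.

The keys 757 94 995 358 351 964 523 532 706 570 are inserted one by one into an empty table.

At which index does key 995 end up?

757 hashes to 9; slot 9 is free => place at 9.
94 hashes to 9, h2=15; 9 taken => place at 7.
995 hashes to 9, h2=4; 9 taken => place at 13.
358 hashes to 1; slot 1 is free => place at 1.
351 hashes to 11; slot 11 is free => place at 11.
964 hashes to 12; slot 12 is free => place at 12.
523 hashes to 13, h2=12; 13 taken => place at 8.
532 hashes to 5; slot 5 is free => place at 5.
706 hashes to 9, h2=3; 9,12 taken => place at 15.
570 hashes to 9, h2=11; 9 taken => place at 3.
Table: [-, 358, -, 570, -, 532, -, 94, 523, 757, -, 351, 964, 995, -, 706, -]

13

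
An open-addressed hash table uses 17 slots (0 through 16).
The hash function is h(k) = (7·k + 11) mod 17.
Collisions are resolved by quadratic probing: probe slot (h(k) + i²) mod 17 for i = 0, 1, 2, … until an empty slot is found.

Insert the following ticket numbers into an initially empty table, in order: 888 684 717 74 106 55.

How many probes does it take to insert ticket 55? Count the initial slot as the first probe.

Insert 888: h=5, slot 5 empty => index 5.
Insert 684: h=5, slot 5 occupied => index 6.
Insert 717: h=15, slot 15 empty => index 15.
Insert 74: h=2, slot 2 empty => index 2.
Insert 106: h=5, slots 5,6 occupied => index 9.
Insert 55: h=5, slots 5,6,9 occupied => index 14.
Table: [∅, ∅, 74, ∅, ∅, 888, 684, ∅, ∅, 106, ∅, ∅, ∅, ∅, 55, 717, ∅]

4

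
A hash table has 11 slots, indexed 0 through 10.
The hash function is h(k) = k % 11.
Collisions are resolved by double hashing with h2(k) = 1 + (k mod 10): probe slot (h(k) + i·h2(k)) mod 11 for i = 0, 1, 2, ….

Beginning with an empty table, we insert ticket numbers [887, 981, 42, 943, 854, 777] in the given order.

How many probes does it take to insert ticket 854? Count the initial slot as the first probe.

2

887: h=7 -> slot 7
981: h=2 -> slot 2
42: h=9 -> slot 9
943: h=8 -> slot 8
854: h=7, h2=5, probe 7,1 -> slot 1
777: h=7, h2=8, probe 7,4 -> slot 4
Table: [., 854, 981, ., 777, ., ., 887, 943, 42, .]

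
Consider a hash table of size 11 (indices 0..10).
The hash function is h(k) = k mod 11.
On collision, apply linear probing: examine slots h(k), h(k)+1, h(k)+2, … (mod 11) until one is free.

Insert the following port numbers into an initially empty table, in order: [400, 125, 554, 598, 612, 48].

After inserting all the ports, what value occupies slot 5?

Insert 400: h=4, slot 4 empty => index 4.
Insert 125: h=4, slot 4 occupied => index 5.
Insert 554: h=4, slots 4,5 occupied => index 6.
Insert 598: h=4, slots 4,5,6 occupied => index 7.
Insert 612: h=7, slot 7 occupied => index 8.
Insert 48: h=4, slots 4,5,6,7,8 occupied => index 9.
Table: [., ., ., ., 400, 125, 554, 598, 612, 48, .]

125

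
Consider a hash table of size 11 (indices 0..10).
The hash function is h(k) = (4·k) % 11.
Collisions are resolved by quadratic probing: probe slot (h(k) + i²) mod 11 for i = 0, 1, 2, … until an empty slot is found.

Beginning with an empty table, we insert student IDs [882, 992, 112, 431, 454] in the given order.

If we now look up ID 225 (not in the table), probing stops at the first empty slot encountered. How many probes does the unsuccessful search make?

2

Insert 882: h=8, slot 8 empty -> index 8.
Insert 992: h=8, slot 8 occupied -> index 9.
Insert 112: h=8, slots 8,9 occupied -> index 1.
Insert 431: h=8, slots 8,9,1 occupied -> index 6.
Insert 454: h=1, slot 1 occupied -> index 2.
Table: [., 112, 454, ., ., ., 431, ., 882, 992, .]
Lookup 225: h=9, probe 9,10 → slot 10 empty, not found.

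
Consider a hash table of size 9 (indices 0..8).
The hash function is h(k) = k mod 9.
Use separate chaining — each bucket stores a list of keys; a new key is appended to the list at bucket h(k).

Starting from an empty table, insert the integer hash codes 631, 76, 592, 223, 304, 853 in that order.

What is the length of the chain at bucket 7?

4

Insert 631: h=1, bucket 1 empty -> new chain.
Insert 76: h=4, bucket 4 empty -> new chain.
Insert 592: h=7, bucket 7 empty -> new chain.
Insert 223: h=7, bucket 7 nonempty -> append to chain.
Insert 304: h=7, bucket 7 nonempty -> append to chain.
Insert 853: h=7, bucket 7 nonempty -> append to chain.
Final buckets:
0: ∅
1: 631
2: ∅
3: ∅
4: 76
5: ∅
6: ∅
7: 592 -> 223 -> 304 -> 853
8: ∅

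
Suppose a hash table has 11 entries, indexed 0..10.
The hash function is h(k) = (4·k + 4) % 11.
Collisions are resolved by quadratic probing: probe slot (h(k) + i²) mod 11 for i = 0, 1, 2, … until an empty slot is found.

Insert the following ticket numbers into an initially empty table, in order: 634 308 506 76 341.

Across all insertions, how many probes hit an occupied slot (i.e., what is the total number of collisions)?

3

Insert 634: h=10, slot 10 empty => index 10.
Insert 308: h=4, slot 4 empty => index 4.
Insert 506: h=4, slot 4 occupied => index 5.
Insert 76: h=0, slot 0 empty => index 0.
Insert 341: h=4, slots 4,5 occupied => index 8.
Table: [76, ., ., ., 308, 506, ., ., 341, ., 634]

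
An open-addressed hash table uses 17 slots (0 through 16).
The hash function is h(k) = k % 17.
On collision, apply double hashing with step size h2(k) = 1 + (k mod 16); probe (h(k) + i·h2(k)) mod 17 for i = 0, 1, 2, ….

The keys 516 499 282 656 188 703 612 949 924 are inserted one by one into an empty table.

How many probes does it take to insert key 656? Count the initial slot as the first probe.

516 hashes to 6; slot 6 is free => place at 6.
499 hashes to 6, h2=4; 6 taken => place at 10.
282 hashes to 10, h2=11; 10 taken => place at 4.
656 hashes to 10, h2=1; 10 taken => place at 11.
188 hashes to 1; slot 1 is free => place at 1.
703 hashes to 6, h2=16; 6 taken => place at 5.
612 hashes to 0; slot 0 is free => place at 0.
949 hashes to 14; slot 14 is free => place at 14.
924 hashes to 6, h2=13; 6 taken => place at 2.
Table: [612, 188, 924, _, 282, 703, 516, _, _, _, 499, 656, _, _, 949, _, _]

2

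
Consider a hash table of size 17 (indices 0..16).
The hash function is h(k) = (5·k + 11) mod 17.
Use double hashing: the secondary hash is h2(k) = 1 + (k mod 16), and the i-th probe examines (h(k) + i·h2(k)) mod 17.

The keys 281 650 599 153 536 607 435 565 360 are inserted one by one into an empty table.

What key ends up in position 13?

281 hashes to 5; slot 5 is free -> place at 5.
650 hashes to 14; slot 14 is free -> place at 14.
599 hashes to 14, h2=8; 14,5 taken -> place at 13.
153 hashes to 11; slot 11 is free -> place at 11.
536 hashes to 5, h2=9; 5,14 taken -> place at 6.
607 hashes to 3; slot 3 is free -> place at 3.
435 hashes to 10; slot 10 is free -> place at 10.
565 hashes to 14, h2=6; 14,3 taken -> place at 9.
360 hashes to 9, h2=9; 9 taken -> place at 1.
Table: [∅, 360, ∅, 607, ∅, 281, 536, ∅, ∅, 565, 435, 153, ∅, 599, 650, ∅, ∅]

599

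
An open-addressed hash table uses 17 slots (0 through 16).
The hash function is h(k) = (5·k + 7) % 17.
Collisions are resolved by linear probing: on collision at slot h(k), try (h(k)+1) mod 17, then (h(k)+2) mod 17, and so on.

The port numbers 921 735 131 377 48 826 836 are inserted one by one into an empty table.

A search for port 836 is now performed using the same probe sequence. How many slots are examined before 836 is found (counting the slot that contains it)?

4

921 hashes to 5; slot 5 is free → place at 5.
735 hashes to 10; slot 10 is free → place at 10.
131 hashes to 16; slot 16 is free → place at 16.
377 hashes to 5; 5 taken → place at 6.
48 hashes to 9; slot 9 is free → place at 9.
826 hashes to 6; 6 taken → place at 7.
836 hashes to 5; 5,6,7 taken → place at 8.
Table: [-, -, -, -, -, 921, 377, 826, 836, 48, 735, -, -, -, -, -, 131]
Lookup 836: h=5, probe 5,6,7,8 → found at 8.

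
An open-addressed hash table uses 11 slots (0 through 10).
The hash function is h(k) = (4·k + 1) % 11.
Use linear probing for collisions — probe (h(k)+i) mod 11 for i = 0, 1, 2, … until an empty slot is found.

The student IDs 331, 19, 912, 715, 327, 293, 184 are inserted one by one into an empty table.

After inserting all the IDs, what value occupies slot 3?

Insert 331: h=5, slot 5 empty → index 5.
Insert 19: h=0, slot 0 empty → index 0.
Insert 912: h=8, slot 8 empty → index 8.
Insert 715: h=1, slot 1 empty → index 1.
Insert 327: h=0, slots 0,1 occupied → index 2.
Insert 293: h=7, slot 7 empty → index 7.
Insert 184: h=0, slots 0,1,2 occupied → index 3.
Table: [19, 715, 327, 184, —, 331, —, 293, 912, —, —]

184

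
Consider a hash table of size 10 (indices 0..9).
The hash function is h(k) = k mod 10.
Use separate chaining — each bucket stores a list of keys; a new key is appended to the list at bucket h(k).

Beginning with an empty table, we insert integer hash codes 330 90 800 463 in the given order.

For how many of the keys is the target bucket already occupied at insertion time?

2

330 -> bucket 0
90 -> bucket 0 (collision)
800 -> bucket 0 (collision)
463 -> bucket 3
Final buckets:
0: 330 -> 90 -> 800
1: ∅
2: ∅
3: 463
4: ∅
5: ∅
6: ∅
7: ∅
8: ∅
9: ∅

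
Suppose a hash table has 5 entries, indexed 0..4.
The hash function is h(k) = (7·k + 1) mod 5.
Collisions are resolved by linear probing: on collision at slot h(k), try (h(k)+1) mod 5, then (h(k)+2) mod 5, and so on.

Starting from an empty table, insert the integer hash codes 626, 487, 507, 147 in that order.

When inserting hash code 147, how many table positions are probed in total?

3

Insert 626: h=3, slot 3 empty -> index 3.
Insert 487: h=0, slot 0 empty -> index 0.
Insert 507: h=0, slot 0 occupied -> index 1.
Insert 147: h=0, slots 0,1 occupied -> index 2.
Table: [487, 507, 147, 626, ∅]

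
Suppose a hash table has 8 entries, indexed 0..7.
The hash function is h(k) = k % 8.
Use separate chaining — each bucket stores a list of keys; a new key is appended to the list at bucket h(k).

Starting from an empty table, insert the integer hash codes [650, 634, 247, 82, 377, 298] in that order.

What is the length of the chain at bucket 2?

4

650 -> bucket 2
634 -> bucket 2 (collision)
247 -> bucket 7
82 -> bucket 2 (collision)
377 -> bucket 1
298 -> bucket 2 (collision)
Final buckets:
0: —
1: 377
2: 650 -> 634 -> 82 -> 298
3: —
4: —
5: —
6: —
7: 247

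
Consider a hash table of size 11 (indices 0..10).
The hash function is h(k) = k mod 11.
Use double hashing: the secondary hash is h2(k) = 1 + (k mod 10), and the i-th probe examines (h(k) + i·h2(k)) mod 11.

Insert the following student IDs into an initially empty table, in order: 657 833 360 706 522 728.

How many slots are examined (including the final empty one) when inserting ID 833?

2

Insert 657: h=8, slot 8 empty → index 8.
Insert 833: h=8, h2=4, slot 8 occupied → index 1.
Insert 360: h=8, h2=1, slot 8 occupied → index 9.
Insert 706: h=2, slot 2 empty → index 2.
Insert 522: h=5, slot 5 empty → index 5.
Insert 728: h=2, h2=9, slot 2 occupied → index 0.
Table: [728, 833, 706, -, -, 522, -, -, 657, 360, -]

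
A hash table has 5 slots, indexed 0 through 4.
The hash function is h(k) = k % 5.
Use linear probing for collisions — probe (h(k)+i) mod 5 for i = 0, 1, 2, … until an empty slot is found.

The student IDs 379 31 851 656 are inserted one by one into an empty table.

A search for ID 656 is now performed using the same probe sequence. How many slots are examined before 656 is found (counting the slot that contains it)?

3

379: h=4 → slot 4
31: h=1 → slot 1
851: h=1, probe 1,2 → slot 2
656: h=1, probe 1,2,3 → slot 3
Table: [-, 31, 851, 656, 379]
Lookup 656: h=1, probe 1,2,3 → found at 3.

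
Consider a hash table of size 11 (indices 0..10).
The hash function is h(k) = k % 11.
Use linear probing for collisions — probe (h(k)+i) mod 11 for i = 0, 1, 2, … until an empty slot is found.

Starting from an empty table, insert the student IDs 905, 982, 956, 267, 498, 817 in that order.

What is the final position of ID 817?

Insert 905: h=3, slot 3 empty → index 3.
Insert 982: h=3, slot 3 occupied → index 4.
Insert 956: h=10, slot 10 empty → index 10.
Insert 267: h=3, slots 3,4 occupied → index 5.
Insert 498: h=3, slots 3,4,5 occupied → index 6.
Insert 817: h=3, slots 3,4,5,6 occupied → index 7.
Table: [-, -, -, 905, 982, 267, 498, 817, -, -, 956]

7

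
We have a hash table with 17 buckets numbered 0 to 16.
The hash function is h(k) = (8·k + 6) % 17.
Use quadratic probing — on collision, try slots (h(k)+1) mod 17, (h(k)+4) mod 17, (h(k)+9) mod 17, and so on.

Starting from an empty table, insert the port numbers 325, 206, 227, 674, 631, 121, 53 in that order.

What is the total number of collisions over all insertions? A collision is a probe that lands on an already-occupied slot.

13

Insert 325: h=5, slot 5 empty => index 5.
Insert 206: h=5, slot 5 occupied => index 6.
Insert 227: h=3, slot 3 empty => index 3.
Insert 674: h=9, slot 9 empty => index 9.
Insert 631: h=5, slots 5,6,9 occupied => index 14.
Insert 121: h=5, slots 5,6,9,14 occupied => index 4.
Insert 53: h=5, slots 5,6,9,14,4 occupied => index 13.
Table: [_, _, _, 227, 121, 325, 206, _, _, 674, _, _, _, 53, 631, _, _]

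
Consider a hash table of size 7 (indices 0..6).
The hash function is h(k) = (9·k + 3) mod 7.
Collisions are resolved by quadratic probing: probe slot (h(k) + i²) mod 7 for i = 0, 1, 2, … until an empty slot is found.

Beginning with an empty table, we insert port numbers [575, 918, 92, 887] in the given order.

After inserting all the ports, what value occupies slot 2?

575: h=5 → slot 5
918: h=5, probe 5,6 → slot 6
92: h=5, probe 5,6,2 → slot 2
887: h=6, probe 6,0 → slot 0
Table: [887, ∅, 92, ∅, ∅, 575, 918]

92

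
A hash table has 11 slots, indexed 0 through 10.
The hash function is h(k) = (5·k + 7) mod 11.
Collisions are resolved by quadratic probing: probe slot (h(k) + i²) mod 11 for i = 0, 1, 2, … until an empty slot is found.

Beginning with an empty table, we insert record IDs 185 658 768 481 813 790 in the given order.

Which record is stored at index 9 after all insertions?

185 hashes to 8; slot 8 is free -> place at 8.
658 hashes to 8; 8 taken -> place at 9.
768 hashes to 8; 8,9 taken -> place at 1.
481 hashes to 3; slot 3 is free -> place at 3.
813 hashes to 2; slot 2 is free -> place at 2.
790 hashes to 8; 8,9,1 taken -> place at 6.
Table: [-, 768, 813, 481, -, -, 790, -, 185, 658, -]

658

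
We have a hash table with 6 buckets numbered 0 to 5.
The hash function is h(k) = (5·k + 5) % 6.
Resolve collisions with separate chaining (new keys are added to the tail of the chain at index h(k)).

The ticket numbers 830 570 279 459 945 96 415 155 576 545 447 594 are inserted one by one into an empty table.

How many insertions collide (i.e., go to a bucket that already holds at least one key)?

Insert 830: h=3, bucket 3 empty → new chain.
Insert 570: h=5, bucket 5 empty → new chain.
Insert 279: h=2, bucket 2 empty → new chain.
Insert 459: h=2, bucket 2 nonempty → append to chain.
Insert 945: h=2, bucket 2 nonempty → append to chain.
Insert 96: h=5, bucket 5 nonempty → append to chain.
Insert 415: h=4, bucket 4 empty → new chain.
Insert 155: h=0, bucket 0 empty → new chain.
Insert 576: h=5, bucket 5 nonempty → append to chain.
Insert 545: h=0, bucket 0 nonempty → append to chain.
Insert 447: h=2, bucket 2 nonempty → append to chain.
Insert 594: h=5, bucket 5 nonempty → append to chain.
Final buckets:
0: 155 -> 545
1: _
2: 279 -> 459 -> 945 -> 447
3: 830
4: 415
5: 570 -> 96 -> 576 -> 594

7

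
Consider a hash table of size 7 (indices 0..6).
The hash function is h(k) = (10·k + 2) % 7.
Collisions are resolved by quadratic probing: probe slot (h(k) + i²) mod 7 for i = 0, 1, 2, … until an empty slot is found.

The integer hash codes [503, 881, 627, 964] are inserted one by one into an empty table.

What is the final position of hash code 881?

Insert 503: h=6, slot 6 empty => index 6.
Insert 881: h=6, slot 6 occupied => index 0.
Insert 627: h=0, slot 0 occupied => index 1.
Insert 964: h=3, slot 3 empty => index 3.
Table: [881, 627, -, 964, -, -, 503]

0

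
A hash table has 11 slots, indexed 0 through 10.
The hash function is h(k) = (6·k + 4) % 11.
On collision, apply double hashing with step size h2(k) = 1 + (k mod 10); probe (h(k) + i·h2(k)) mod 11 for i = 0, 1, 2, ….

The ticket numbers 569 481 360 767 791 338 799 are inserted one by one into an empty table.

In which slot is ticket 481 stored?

569: h=8 → slot 8
481: h=8, h2=2, probe 8,10 → slot 10
360: h=8, h2=1, probe 8,9 → slot 9
767: h=8, h2=8, probe 8,5 → slot 5
791: h=9, h2=2, probe 9,0 → slot 0
338: h=8, h2=9, probe 8,6 → slot 6
799: h=2 → slot 2
Table: [791, ., 799, ., ., 767, 338, ., 569, 360, 481]

10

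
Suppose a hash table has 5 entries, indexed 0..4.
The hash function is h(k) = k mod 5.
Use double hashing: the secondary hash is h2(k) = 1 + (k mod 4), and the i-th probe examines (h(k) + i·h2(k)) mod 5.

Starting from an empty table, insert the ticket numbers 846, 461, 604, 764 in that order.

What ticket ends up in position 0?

764

846: h=1 -> slot 1
461: h=1, h2=2, probe 1,3 -> slot 3
604: h=4 -> slot 4
764: h=4, h2=1, probe 4,0 -> slot 0
Table: [764, 846, _, 461, 604]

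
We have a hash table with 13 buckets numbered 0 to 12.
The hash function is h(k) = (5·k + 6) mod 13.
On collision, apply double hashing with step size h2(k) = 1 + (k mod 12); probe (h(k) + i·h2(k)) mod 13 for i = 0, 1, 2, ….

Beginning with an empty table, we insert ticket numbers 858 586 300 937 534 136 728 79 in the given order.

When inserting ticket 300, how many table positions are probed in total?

858: h=6 -> slot 6
586: h=11 -> slot 11
300: h=11, h2=1, probe 11,12 -> slot 12
937: h=11, h2=2, probe 11,0 -> slot 0
534: h=11, h2=7, probe 11,5 -> slot 5
136: h=10 -> slot 10
728: h=6, h2=9, probe 6,2 -> slot 2
79: h=11, h2=8, probe 11,6,1 -> slot 1
Table: [937, 79, 728, ., ., 534, 858, ., ., ., 136, 586, 300]

2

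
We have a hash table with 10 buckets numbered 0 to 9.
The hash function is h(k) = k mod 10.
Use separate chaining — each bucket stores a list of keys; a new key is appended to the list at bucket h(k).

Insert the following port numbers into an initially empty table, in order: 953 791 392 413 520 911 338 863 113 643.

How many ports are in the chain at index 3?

5

Insert 953: h=3, bucket 3 empty -> new chain.
Insert 791: h=1, bucket 1 empty -> new chain.
Insert 392: h=2, bucket 2 empty -> new chain.
Insert 413: h=3, bucket 3 nonempty -> append to chain.
Insert 520: h=0, bucket 0 empty -> new chain.
Insert 911: h=1, bucket 1 nonempty -> append to chain.
Insert 338: h=8, bucket 8 empty -> new chain.
Insert 863: h=3, bucket 3 nonempty -> append to chain.
Insert 113: h=3, bucket 3 nonempty -> append to chain.
Insert 643: h=3, bucket 3 nonempty -> append to chain.
Final buckets:
0: 520
1: 791 -> 911
2: 392
3: 953 -> 413 -> 863 -> 113 -> 643
4: —
5: —
6: —
7: —
8: 338
9: —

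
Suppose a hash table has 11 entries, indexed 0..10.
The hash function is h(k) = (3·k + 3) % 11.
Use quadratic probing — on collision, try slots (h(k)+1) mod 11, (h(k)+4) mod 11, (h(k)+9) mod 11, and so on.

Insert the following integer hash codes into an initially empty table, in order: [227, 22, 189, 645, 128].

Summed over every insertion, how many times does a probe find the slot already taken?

227 hashes to 2; slot 2 is free => place at 2.
22 hashes to 3; slot 3 is free => place at 3.
189 hashes to 9; slot 9 is free => place at 9.
645 hashes to 2; 2,3 taken => place at 6.
128 hashes to 2; 2,3,6 taken => place at 0.
Table: [128, -, 227, 22, -, -, 645, -, -, 189, -]

5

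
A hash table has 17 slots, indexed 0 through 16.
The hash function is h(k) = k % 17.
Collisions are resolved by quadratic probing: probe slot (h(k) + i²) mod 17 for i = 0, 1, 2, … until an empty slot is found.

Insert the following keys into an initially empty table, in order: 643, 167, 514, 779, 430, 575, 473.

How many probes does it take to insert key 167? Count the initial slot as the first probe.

2

Insert 643: h=14, slot 14 empty => index 14.
Insert 167: h=14, slot 14 occupied => index 15.
Insert 514: h=4, slot 4 empty => index 4.
Insert 779: h=14, slots 14,15 occupied => index 1.
Insert 430: h=5, slot 5 empty => index 5.
Insert 575: h=14, slots 14,15,1 occupied => index 6.
Insert 473: h=14, slots 14,15,1,6 occupied => index 13.
Table: [—, 779, —, —, 514, 430, 575, —, —, —, —, —, —, 473, 643, 167, —]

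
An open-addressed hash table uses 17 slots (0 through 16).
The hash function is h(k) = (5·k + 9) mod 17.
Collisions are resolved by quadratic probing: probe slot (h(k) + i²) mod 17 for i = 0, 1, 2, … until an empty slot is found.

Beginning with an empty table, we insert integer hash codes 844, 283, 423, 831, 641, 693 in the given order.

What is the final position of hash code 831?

0

844: h=13 => slot 13
283: h=13, probe 13,14 => slot 14
423: h=16 => slot 16
831: h=16, probe 16,0 => slot 0
641: h=1 => slot 1
693: h=6 => slot 6
Table: [831, 641, —, —, —, —, 693, —, —, —, —, —, —, 844, 283, —, 423]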